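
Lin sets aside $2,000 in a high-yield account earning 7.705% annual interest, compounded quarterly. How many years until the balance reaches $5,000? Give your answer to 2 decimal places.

12.01 years

(1 + 0.0192625)^(4t) = 5,000/2,000 = 2.5.
4t·ln(1 + 0.0192625) = ln(2.5); 4t = 0.91629/0.0190793 ≈ 48.0253.
t ≈ 12.0063 years.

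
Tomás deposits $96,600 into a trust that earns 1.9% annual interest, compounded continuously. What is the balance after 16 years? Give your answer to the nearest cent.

$130,918.99

A = P·e^(rt) = 96,600·e^(0.019·16) = 96,600·e^0.304.
e^0.304 ≈ 1.35526905609, so A ≈ 130,918.9908.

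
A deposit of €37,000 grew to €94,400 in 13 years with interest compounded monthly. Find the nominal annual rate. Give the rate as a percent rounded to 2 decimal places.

(1 + r/12)^156 = 94,400/37,000 = 2.55135.
1 + r/12 = 2.55135^(1/156) ≈ 1.006022, so r/12 ≈ 0.00602205.
r ≈ 12·0.00602205 = 7.22647%.

7.23%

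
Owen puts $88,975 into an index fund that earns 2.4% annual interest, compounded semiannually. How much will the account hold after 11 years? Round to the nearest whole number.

Periodic rate = 2.4%/2 = 0.012; periods = 2·11 = 22.
A = 88,975·(1 + 0.012)^22 ≈ 88,975·1.30008358563 ≈ 115,674.9370.

$115,675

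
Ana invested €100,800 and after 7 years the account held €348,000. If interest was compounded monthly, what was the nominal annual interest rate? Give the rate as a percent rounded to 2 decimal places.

(1 + r/12)^84 = 348,000/100,800 = 3.45238.
1 + r/12 = 3.45238^(1/84) ≈ 1.01486, so r/12 ≈ 0.0148601.
r ≈ 12·0.0148601 = 17.83211%.

17.83%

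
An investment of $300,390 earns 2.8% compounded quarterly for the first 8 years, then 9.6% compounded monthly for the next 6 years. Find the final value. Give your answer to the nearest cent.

$666,479.57

After 8 years at 2.8%: 300,390 × 1.25009511393 ≈ 375,516.0713.
Then 6 years at 9.6%: 375,516.0713 × 1.77483633801 ≈ 666,479.5688.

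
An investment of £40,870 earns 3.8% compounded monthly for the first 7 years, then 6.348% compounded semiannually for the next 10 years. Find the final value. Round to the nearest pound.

£99,575

After 7 years at 3.8%: 40,870 × 1.3041868203 ≈ 53,302.1153.
Then 10 years at 6.348%: 53,302.1153 × 1.8681225576 ≈ 99,574.8840.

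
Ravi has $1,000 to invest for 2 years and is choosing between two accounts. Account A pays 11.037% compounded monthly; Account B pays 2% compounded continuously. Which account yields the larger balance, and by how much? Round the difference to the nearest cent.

Account A, by $204.93

Account A growth factor: (1 + 0.0091975)^24 ≈ 1.245741648; balance ≈ 1,245.7416.
Account B growth factor: e^(0.02·2) = e^0.04 ≈ 1.040810774; balance ≈ 1,040.8108.
Account A is larger by 204.9309.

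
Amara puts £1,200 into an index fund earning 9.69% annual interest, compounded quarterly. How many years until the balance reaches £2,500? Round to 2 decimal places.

We need (1 + 0.024225)^(4t) = 2.0833, so 4t = ln 2.0833 / ln 1.024225 ≈ 30.6635.
t ≈ 30.6635/4 = 7.6659 years.

7.67 years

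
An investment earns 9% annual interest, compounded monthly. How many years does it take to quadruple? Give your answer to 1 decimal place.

15.5 years

(1 + 0.0075)^(12t) = 4.
12t = ln 4 / ln(1 + 0.0075) ≈ 1.3863/0.00747201 ≈ 185.5315.
t ≈ 15.4610.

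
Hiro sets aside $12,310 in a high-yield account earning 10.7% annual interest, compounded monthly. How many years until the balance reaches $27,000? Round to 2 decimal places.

7.37 years

We need (1 + 0.00891667)^(12t) = 2.1933, so 12t = ln 2.1933 / ln 1.008917 ≈ 88.4772.
t ≈ 88.4772/12 = 7.3731 years.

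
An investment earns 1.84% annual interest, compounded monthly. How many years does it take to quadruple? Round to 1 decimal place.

(1 + 0.00153333)^(12t) = 4.
12t = ln 4 / ln(1 + 0.00153333) ≈ 1.3863/0.00153216 ≈ 904.7980.
t ≈ 75.3998.

75.4 years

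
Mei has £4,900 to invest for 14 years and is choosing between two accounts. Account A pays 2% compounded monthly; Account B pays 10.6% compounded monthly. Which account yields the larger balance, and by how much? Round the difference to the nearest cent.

A: (1 + 0.02/12)^168 ≈ 1.322821461, so 4,900 × 1.322821461 ≈ 6,481.8252.
B: (1 + 0.106/12)^168 ≈ 4.3819069681, so 4,900 × 4.3819069681 ≈ 21,471.3441.
Difference ≈ 14,989.5190 in favor of B.

Account B, by £14,989.52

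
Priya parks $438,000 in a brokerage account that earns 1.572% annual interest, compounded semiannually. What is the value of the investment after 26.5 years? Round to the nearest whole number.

Periodic rate = 1.572%/2 = 0.00786; periods = 2·26.5 = 53.
A = 438,000·(1 + 0.00786)^53 ≈ 438,000·1.51429709721 ≈ 663,262.1286.

$663,262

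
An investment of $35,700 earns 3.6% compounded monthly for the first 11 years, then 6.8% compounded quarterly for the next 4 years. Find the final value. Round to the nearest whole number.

$69,427

After 11 years at 3.6%: 35,700 × 1.4849887335 ≈ 53,014.0978.
Then 4 years at 6.8%: 53,014.0978 × 1.3095896882 ≈ 69,426.7158.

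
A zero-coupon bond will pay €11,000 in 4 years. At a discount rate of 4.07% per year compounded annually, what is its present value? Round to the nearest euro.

€9,378

Annual rate = 4.07% = 0.0407; 4 periods.
P = 11,000/(1 + 0.0407)^4 ≈ 11,000/1.1730113605 ≈ 9,377.5733.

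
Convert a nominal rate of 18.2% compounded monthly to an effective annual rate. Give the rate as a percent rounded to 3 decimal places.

19.798%

One year is 12 periods at 0.0151667 each: (1 + 0.0151667)^12 ≈ 1.197976.
EAR = 1.197976 − 1 ≈ 19.79762%.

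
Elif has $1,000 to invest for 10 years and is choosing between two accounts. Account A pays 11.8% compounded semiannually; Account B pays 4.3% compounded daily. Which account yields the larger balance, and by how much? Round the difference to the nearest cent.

Account A, by $1,609.94

Account A growth factor: (1 + 0.059)^20 ≈ 3.147162749; balance ≈ 3,147.1627.
Account B growth factor: (1 + 0.043/365)^3650 ≈ 1.53721859; balance ≈ 1,537.2186.
Account A is larger by 1,609.9442.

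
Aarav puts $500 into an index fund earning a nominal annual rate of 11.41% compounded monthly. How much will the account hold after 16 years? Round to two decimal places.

$3,076.61

Growth factor = (1 + 0.1141/12)^192 ≈ 6.153219375.
A ≈ 500 × 6.153219375 ≈ 3,076.6097.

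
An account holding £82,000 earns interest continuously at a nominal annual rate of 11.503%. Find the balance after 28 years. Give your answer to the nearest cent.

£2,054,030.52

A = P·e^(rt) = 82,000·e^(0.11503·28) = 82,000·e^3.22084.
e^3.22084 ≈ 25.04915263468, so A ≈ 2,054,030.5160.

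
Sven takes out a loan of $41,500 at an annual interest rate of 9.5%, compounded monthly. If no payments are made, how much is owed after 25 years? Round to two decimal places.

Growth factor = (1 + 0.095/12)^300 ≈ 10.6509413955.
A ≈ 41,500 × 10.6509413955 ≈ 442,014.0679.

$442,014.07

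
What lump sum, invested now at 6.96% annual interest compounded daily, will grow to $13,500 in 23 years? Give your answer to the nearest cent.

Periodic rate = 6.96%/365 = 0.000190685; 8395 periods.
P = 13,500/(1 + 0.0696/365)^8395 ≈ 13,500/4.9562400319 ≈ 2,723.8390.

$2,723.84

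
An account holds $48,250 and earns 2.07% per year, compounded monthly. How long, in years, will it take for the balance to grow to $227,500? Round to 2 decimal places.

74.98 years

(1 + 0.001725)^(12t) = 227,500/48,250 = 4.715.
12t·ln(1 + 0.001725) = ln(4.715); 12t = 1.5508/0.00172351 ≈ 899.7632.
t ≈ 74.9803 years.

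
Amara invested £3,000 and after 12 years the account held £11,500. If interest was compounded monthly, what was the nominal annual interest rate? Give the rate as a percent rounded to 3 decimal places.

11.250%

The 144-period growth factor is 11,500/3,000 = 3.83333.
r/12 = 3.83333^(1/144) − 1 ≈ 0.00937517, so r ≈ 12·0.00937517 = 11.25020%.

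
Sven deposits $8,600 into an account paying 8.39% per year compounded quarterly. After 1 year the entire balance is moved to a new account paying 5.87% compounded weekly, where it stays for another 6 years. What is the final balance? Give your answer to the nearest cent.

Phase 1: 8,600·(1 + 0.020975)^4 ≈ 9,344.5606.
Phase 2: 9,344.5606·(1 + 0.0587/52)^312 ≈ 13,287.1284.

$13,287.13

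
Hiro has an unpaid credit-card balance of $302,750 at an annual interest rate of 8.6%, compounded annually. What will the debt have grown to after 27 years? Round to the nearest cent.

$2,808,597.04

Growth factor = (1 + 0.086)^27 ≈ 9.276951408555.
A ≈ 302,750 × 9.276951408555 ≈ 2,808,597.0389.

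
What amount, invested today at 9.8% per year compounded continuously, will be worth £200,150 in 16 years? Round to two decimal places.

£41,723.61

P = A·e^(−rt) = 200,150·e^(−1.568).
e^(−1.568) ≈ 0.20846168909, so P ≈ 41,723.6071.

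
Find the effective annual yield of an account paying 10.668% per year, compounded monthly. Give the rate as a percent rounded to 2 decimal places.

11.21%

EAR = (1 + 10.668%/12)^12 − 1 = (1 + 0.00889)^12 − 1.
(1 + 0.00889)^12 ≈ 1.112054, so EAR ≈ 11.20538%.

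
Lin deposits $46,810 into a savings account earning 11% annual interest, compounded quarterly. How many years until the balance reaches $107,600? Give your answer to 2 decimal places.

7.67 years

(1 + 0.0275)^(4t) = 107,600/46,810 = 2.2987.
4t·ln(1 + 0.0275) = ln(2.2987); 4t = 0.83232/0.0271287 ≈ 30.6806.
t ≈ 7.6701 years.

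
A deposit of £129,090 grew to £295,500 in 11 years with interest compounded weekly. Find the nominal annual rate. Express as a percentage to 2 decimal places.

The 572-period growth factor is 295,500/129,090 = 2.2891.
r/52 = 2.2891^(1/572) − 1 ≈ 0.00144888, so r ≈ 52·0.00144888 = 7.53417%.

7.53%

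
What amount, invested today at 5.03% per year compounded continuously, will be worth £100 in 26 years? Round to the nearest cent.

P = A·e^(−rt) = 100·e^(−1.3078).
e^(−1.3078) ≈ 0.27041431, so P ≈ 27.0414.

£27.04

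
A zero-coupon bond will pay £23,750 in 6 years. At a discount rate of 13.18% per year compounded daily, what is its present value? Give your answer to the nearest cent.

Periodic rate = 13.18%/365 = 0.000361096; 2190 periods.
P = 23,750/(1 + 0.1318/365)^2190 ≈ 23,750/2.2048451001 ≈ 10,771.7318.

£10,771.73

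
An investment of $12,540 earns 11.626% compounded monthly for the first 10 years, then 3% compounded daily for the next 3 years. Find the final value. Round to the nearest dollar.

Phase 1: 12,540·(1 + 0.11626/12)^120 ≈ 39,882.1087.
Phase 2: 39,882.1087·(1 + 0.03/365)^1095 ≈ 43,637.8163.

$43,638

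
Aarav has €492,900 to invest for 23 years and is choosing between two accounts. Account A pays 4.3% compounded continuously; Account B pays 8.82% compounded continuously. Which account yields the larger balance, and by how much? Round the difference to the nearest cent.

Account A growth factor: e^(0.043·23) = e^0.989 ≈ 2.688544583046; balance ≈ 1,325,183.6250.
Account B growth factor: e^(0.0882·23) = e^2.0286 ≈ 7.603434096201; balance ≈ 3,747,732.6660.
Account B is larger by 2,422,549.0410.

Account B, by €2,422,549.04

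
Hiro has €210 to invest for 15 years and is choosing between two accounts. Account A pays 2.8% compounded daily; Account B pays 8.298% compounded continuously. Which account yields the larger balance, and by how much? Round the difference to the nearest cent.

Account A growth factor: (1 + 0.028/365)^5475 ≈ 1.52193704; balance ≈ 319.6068.
Account B growth factor: e^(0.08298·15) = e^1.2447 ≈ 3.47189308; balance ≈ 729.0975.
Account B is larger by 409.4908.

Account B, by €409.49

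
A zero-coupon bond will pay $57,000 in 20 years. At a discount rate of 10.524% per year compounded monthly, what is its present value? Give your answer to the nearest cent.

Periodic rate = 10.524%/12 = 0.00877; 240 periods.
P = 57,000/(1 + 0.00877)^240 ≈ 57,000/8.1305133287 ≈ 7,010.6275.

$7,010.63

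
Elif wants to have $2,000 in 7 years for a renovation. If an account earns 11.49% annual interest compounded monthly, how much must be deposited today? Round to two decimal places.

Growth factor = (1 + 0.009575)^84 ≈ 2.22659568.
P = 2,000/2.22659568 ≈ 898.2322.

$898.23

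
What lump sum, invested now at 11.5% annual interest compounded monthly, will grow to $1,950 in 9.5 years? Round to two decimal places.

$657.40

Periodic rate = 11.5%/12 = 0.00958333; 114 periods.
P = 1,950/(1 + 0.115/12)^114 ≈ 1,950/2.966249353 ≈ 657.3958.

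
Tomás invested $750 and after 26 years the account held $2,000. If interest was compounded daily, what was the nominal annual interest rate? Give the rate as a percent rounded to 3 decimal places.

The 9490-period growth factor is 2,000/750 = 2.66667.
r/365 = 2.66667^(1/9490) − 1 ≈ 0.000103359, so r ≈ 365·0.000103359 = 3.77262%.

3.773%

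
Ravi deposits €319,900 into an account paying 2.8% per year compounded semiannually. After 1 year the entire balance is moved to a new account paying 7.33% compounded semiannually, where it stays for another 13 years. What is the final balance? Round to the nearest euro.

Phase 1: 319,900·(1 + 0.014)^2 ≈ 328,919.9004.
Phase 2: 328,919.9004·(1 + 0.03665)^26 ≈ 838,544.4768.

€838,544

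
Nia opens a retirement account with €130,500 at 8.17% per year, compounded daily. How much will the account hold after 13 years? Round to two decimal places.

Growth factor = (1 + 0.0817/365)^4745 ≈ 2.89209499085.
A ≈ 130,500 × 2.89209499085 ≈ 377,418.3963.

€377,418.40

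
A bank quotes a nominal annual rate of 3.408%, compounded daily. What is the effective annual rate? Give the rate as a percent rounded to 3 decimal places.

EAR = (1 + 3.408%/365)^365 − 1 = (1 + 0.0000933699)^365 − 1.
(1 + 0.0000933699)^365 ≈ 1.034666, so EAR ≈ 3.46657%.

3.467%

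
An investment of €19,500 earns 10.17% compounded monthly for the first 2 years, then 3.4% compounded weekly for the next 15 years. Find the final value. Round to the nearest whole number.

€39,757

After 2 years at 10.17%: 19,500 × 1.2245126542 ≈ 23,877.9968.
Then 15 years at 3.4%: 23,877.9968 × 1.6650136838 ≈ 39,757.1913.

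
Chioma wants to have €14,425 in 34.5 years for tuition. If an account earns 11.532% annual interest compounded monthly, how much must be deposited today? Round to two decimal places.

€275.11

Periodic rate = 11.532%/12 = 0.00961; 414 periods.
P = 14,425/(1 + 0.00961)^414 ≈ 14,425/52.433448341 ≈ 275.1106.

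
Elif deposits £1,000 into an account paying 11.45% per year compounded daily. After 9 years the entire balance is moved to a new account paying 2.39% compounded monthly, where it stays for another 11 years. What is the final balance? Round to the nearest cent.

After 9 years at 11.45%: 1,000 × 2.802013877 ≈ 2,802.0139.
Then 11 years at 2.39%: 2,802.0139 × 1.30035661 ≈ 3,643.6173.

£3,643.62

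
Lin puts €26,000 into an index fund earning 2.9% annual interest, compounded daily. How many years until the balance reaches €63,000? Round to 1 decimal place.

30.5 years

(1 + 0.0000794521)^(365t) = 63,000/26,000 = 2.4231.
365t·ln(1 + 0.0000794521) = ln(2.4231); 365t = 0.88504/7.94489e-05 ≈ 11139.7163.
t ≈ 30.5198 years.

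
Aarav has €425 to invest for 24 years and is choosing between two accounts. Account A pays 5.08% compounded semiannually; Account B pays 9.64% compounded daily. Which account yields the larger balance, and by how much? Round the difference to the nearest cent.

Account B, by €2,879.09

A: (1 + 0.0254)^48 ≈ 3.333335511, so 425 × 3.333335511 ≈ 1,416.6676.
B: (1 + 0.0964/365)^8760 ≈ 10.1076699, so 425 × 10.1076699 ≈ 4,295.7597.
Difference ≈ 2,879.0921 in favor of B.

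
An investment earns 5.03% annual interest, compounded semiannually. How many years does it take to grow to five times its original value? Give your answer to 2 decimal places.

(1 + 0.02515)^(2t) = 5.
2t = ln 5 / ln(1 + 0.02515) ≈ 1.6094/0.0248389 ≈ 64.7949.
t ≈ 32.3975.

32.40 years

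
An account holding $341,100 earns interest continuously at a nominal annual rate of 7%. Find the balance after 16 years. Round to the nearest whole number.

$1,045,422

A = P·e^(rt) = 341,100·e^(0.07·16) = 341,100·e^1.12.
e^1.12 ≈ 3.064854203293, so A ≈ 1,045,421.7687.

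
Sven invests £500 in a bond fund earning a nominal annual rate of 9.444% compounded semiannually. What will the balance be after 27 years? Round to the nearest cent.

Periodic rate = 9.444%/2 = 0.04722; periods = 2·27 = 54.
A = 500·(1 + 0.04722)^54 ≈ 500·12.07947625 ≈ 6,039.7381.

£6,039.74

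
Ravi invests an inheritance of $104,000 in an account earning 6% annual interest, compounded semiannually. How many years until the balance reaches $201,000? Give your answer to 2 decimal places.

11.15 years

We need (1 + 0.03)^(2t) = 1.9327, so 2t = ln 1.9327 / ln 1.03 ≈ 22.2916.
t ≈ 22.2916/2 = 11.1458 years.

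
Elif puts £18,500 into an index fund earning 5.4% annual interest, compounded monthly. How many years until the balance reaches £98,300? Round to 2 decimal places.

31.00 years

(1 + 0.0045)^(12t) = 98,300/18,500 = 5.3135.
12t·ln(1 + 0.0045) = ln(5.3135); 12t = 1.6703/0.00448991 ≈ 372.0019.
t ≈ 31.0002 years.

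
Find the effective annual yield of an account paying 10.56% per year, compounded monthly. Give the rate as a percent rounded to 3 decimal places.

EAR = (1 + 10.56%/12)^12 − 1 = (1 + 0.0088)^12 − 1.
(1 + 0.0088)^12 ≈ 1.110864, so EAR ≈ 11.08640%.

11.086%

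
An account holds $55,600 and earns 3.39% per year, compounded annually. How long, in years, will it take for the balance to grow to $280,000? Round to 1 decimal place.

(1 + 0.0339)^t = 280,000/55,600 = 5.036.
t·ln(1 + 0.0339) = ln(5.036); t = 1.6166/0.0333381 ≈ 48.4913.

48.5 years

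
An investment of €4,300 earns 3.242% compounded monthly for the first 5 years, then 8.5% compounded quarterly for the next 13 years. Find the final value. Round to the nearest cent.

€15,088.30

Phase 1: 4,300·(1 + 0.03242/12)^60 ≈ 5,055.5995.
Phase 2: 5,055.5995·(1 + 0.02125)^52 ≈ 15,088.2990.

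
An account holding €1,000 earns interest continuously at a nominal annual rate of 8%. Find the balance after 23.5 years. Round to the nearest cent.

€6,553.50

A = P·e^(rt) = 1,000·e^(0.08·23.5) = 1,000·e^1.88.
e^1.88 ≈ 6.553504862, so A ≈ 6,553.5049.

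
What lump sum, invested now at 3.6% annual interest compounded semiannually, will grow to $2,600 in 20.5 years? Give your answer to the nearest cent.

Growth factor = (1 + 0.018)^41 ≈ 2.078063901.
P = 2,600/2.078063901 ≈ 1,251.1646.

$1,251.16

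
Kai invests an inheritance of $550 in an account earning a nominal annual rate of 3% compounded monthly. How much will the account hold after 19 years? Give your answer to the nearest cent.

Periodic rate = 3%/12 = 0.0025; periods = 12·19 = 228.
A = 550·(1 + 0.0025)^228 ≈ 550·1.7670097 ≈ 971.8553.

$971.86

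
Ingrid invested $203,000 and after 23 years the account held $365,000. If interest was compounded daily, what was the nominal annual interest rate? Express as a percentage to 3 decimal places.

2.551%

(1 + r/365)^8395 = 365,000/203,000 = 1.79803.
1 + r/365 = 1.79803^(1/8395) ≈ 1.00007, so r/365 ≈ 0.0000698883.
r ≈ 365·0.0000698883 = 2.55092%.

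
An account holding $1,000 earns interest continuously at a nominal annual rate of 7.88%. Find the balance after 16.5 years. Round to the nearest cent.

A = P·e^(rt) = 1,000·e^(0.0788·16.5) = 1,000·e^1.3002.
e^1.3002 ≈ 3.6700306, so A ≈ 3,670.0306.

$3,670.03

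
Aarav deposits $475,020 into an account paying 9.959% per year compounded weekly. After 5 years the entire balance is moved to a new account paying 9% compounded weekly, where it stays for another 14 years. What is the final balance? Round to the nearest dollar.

$2,751,060

After 5 years at 9.959%: 475,020 × 1.644561482912 ≈ 781,199.5956.
Then 14 years at 9%: 781,199.5956 × 3.521583941892 ≈ 2,751,059.9513.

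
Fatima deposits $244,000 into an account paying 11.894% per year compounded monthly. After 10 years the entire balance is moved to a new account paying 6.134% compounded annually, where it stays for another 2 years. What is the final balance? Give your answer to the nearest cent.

$897,647.04

After 10 years at 11.894%: 244,000 × 3.26592879988 ≈ 796,886.6272.
Then 2 years at 6.134%: 796,886.6272 × 1.1264425956 ≈ 897,647.0407.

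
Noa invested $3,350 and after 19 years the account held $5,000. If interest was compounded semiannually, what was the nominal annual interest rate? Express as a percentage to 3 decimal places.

(1 + r/2)^38 = 5,000/3,350 = 1.49254.
1 + r/2 = 1.49254^(1/38) ≈ 1.010595, so r/2 ≈ 0.0105946.
r ≈ 2·0.0105946 = 2.11892%.

2.119%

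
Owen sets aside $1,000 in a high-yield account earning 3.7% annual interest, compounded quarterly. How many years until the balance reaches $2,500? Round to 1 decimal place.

(1 + 0.00925)^(4t) = 2,500/1,000 = 2.5.
4t·ln(1 + 0.00925) = ln(2.5); 4t = 0.91629/0.00920748 ≈ 99.5159.
t ≈ 24.8790 years.

24.9 years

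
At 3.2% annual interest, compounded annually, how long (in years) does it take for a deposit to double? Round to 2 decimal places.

(1 + 0.032)^t = 2.
t = ln 2 / ln(1 + 0.032) ≈ 0.69315/0.0314987 ≈ 22.0056.

22.01 years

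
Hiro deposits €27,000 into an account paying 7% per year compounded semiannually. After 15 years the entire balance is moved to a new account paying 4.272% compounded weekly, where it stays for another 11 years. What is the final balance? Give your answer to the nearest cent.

Phase 1: 27,000·(1 + 0.035)^30 ≈ 75,783.4300.
Phase 2: 75,783.4300·(1 + 0.04272/52)^572 ≈ 121,219.9598.

€121,219.96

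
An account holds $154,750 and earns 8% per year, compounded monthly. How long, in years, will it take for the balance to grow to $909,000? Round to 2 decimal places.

22.21 years

(1 + 0.00666667)^(12t) = 909,000/154,750 = 5.874.
12t·ln(1 + 0.00666667) = ln(5.874); 12t = 1.7705/0.00664454 ≈ 266.4644.
t ≈ 22.2054 years.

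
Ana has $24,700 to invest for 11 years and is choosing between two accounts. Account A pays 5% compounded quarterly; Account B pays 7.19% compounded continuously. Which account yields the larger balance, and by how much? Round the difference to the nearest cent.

Account A growth factor: (1 + 0.0125)^44 ≈ 1.7273542108; balance ≈ 42,665.6490.
Account B growth factor: e^(0.0719·11) = e^0.7909 ≈ 2.2053803757; balance ≈ 54,472.8953.
Account B is larger by 11,807.2463.

Account B, by $11,807.25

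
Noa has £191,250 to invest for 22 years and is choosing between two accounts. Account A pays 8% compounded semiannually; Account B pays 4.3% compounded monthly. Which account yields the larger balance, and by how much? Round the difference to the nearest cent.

Account A growth factor: (1 + 0.04)^44 ≈ 5.616515078328; balance ≈ 1,074,158.5087.
Account B growth factor: (1 + 0.043/12)^264 ≈ 2.57103649089; balance ≈ 491,710.7289.
Account A is larger by 582,447.7798.

Account A, by £582,447.78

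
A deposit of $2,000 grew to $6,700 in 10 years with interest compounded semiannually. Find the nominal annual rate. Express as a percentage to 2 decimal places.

12.46%

The 20-period growth factor is 6,700/2,000 = 3.35.
r/2 = 3.35^(1/20) − 1 ≈ 0.0623124, so r ≈ 2·0.0623124 = 12.46247%.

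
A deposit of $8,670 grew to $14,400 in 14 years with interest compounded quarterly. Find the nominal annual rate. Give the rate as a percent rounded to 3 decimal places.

(1 + r/4)^56 = 14,400/8,670 = 1.6609.
1 + r/4 = 1.6609^(1/56) ≈ 1.009101, so r/4 ≈ 0.00910116.
r ≈ 4·0.00910116 = 3.64046%.

3.640%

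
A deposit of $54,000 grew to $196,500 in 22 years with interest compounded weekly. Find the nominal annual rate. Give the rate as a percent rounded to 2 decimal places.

The 1144-period growth factor is 196,500/54,000 = 3.63889.
r/52 = 3.63889^(1/1144) − 1 ≈ 0.00112973, so r ≈ 52·0.00112973 = 5.87458%.

5.87%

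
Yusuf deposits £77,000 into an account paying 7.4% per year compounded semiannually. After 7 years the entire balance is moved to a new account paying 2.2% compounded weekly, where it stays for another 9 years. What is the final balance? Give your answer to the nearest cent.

After 7 years at 7.4%: 77,000 × 1.66303959526 ≈ 128,054.0488.
Then 9 years at 2.2%: 128,054.0488 × 1.21891135351 ≈ 156,086.5340.

£156,086.53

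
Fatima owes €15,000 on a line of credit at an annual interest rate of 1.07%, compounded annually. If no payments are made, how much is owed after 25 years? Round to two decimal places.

Growth factor = (1 + 0.0107)^25 ≈ 1.30483814.
A ≈ 15,000 × 1.30483814 ≈ 19,572.5721.

€19,572.57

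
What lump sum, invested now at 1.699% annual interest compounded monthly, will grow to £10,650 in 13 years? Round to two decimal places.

£8,540.73

Growth factor = (1 + 0.01699/12)^156 ≈ 1.2469664851.
P = 10,650/1.2469664851 ≈ 8,540.7267.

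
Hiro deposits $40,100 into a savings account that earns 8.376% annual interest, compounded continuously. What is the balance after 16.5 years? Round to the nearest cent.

A = P·e^(rt) = 40,100·e^(0.08376·16.5) = 40,100·e^1.38204.
e^1.38204 ≈ 3.98301870342, so A ≈ 159,719.0500.

$159,719.05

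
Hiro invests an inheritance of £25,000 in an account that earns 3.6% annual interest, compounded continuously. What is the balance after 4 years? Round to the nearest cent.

A = P·e^(rt) = 25,000·e^(0.036·4) = 25,000·e^0.144.
e^0.144 ≈ 1.1548841085, so A ≈ 28,872.1027.

£28,872.10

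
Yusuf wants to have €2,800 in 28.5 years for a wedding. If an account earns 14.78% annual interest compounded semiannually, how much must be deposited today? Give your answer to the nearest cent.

Growth factor = (1 + 0.0739)^57 ≈ 58.20214835.
P = 2,800/58.20214835 ≈ 48.1082.

€48.11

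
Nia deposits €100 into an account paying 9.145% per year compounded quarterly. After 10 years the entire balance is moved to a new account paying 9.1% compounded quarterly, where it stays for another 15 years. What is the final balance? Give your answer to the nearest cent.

Phase 1: 100·(1 + 0.0228625)^40 ≈ 246.9962.
Phase 2: 246.9962·(1 + 0.02275)^60 ≈ 952.4881.

€952.49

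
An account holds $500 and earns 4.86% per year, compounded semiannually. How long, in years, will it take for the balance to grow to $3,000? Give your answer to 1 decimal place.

We need (1 + 0.0243)^(2t) = 6, so 2t = ln 6 / ln 1.0243 ≈ 74.6273.
t ≈ 74.6273/2 = 37.3136 years.

37.3 years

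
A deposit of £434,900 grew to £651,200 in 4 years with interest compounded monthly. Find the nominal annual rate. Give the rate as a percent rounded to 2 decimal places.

10.14%

(1 + r/12)^48 = 651,200/434,900 = 1.49736.
1 + r/12 = 1.49736^(1/48) ≈ 1.008446, so r/12 ≈ 0.0084459.
r ≈ 12·0.0084459 = 10.13508%.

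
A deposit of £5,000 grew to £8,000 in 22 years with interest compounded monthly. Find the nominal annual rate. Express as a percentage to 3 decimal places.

The 264-period growth factor is 8,000/5,000 = 1.6.
r/12 = 1.6^(1/264) − 1 ≈ 0.0017819, so r ≈ 12·0.0017819 = 2.13828%.

2.138%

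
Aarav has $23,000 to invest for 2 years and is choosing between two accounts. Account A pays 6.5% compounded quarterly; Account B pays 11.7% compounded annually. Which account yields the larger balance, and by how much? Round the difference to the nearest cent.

Account B, by $2,531.15

A: (1 + 0.01625)^8 ≈ 1.1376389919, so 23,000 × 1.1376389919 ≈ 26,165.6968.
B: (1 + 0.117)^2 ≈ 1.247689, so 23,000 × 1.247689 ≈ 28,696.8470.
Difference ≈ 2,531.1502 in favor of B.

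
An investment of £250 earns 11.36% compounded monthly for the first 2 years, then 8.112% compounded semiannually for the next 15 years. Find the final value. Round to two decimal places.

£1,033.15

Phase 1: 250·(1 + 0.1136/12)^24 ≈ 313.4351.
Phase 2: 313.4351·(1 + 0.04056)^30 ≈ 1,033.1453.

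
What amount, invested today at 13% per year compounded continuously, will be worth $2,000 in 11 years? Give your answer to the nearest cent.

$478.62

P = A·e^(−rt) = 2,000·e^(−1.43).
e^(−1.43) ≈ 0.2393089222, so P ≈ 478.6178.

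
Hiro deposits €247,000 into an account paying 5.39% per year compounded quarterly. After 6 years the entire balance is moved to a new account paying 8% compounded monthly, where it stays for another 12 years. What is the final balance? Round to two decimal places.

€886,643.48

After 6 years at 5.39%: 247,000 × 1.37883711088 ≈ 340,572.7664.
Then 12 years at 8%: 340,572.7664 × 2.60338924391 ≈ 886,643.4768.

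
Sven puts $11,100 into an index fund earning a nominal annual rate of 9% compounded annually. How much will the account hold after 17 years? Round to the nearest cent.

$48,036.73

Growth factor = (1 + 0.09)^17 ≈ 4.3276334104.
A ≈ 11,100 × 4.3276334104 ≈ 48,036.7309.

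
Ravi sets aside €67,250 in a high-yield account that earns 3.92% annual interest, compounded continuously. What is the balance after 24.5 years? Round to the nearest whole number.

€175,707

A = P·e^(rt) = 67,250·e^(0.0392·24.5) = 67,250·e^0.9604.
e^0.9604 ≈ 2.61274136098, so A ≈ 175,706.8565.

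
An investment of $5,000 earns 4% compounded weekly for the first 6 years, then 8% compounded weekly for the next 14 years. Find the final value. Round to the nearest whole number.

After 6 years at 4%: 5,000 × 1.2711318698 ≈ 6,355.6593.
Then 14 years at 8%: 6,355.6593 × 3.0622175534 ≈ 19,462.4116.

$19,462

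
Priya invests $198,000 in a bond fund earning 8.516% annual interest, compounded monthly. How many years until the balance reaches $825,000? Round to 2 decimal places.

16.82 years

We need (1 + 0.00709667)^(12t) = 4.1667, so 12t = ln 4.1667 / ln 1.007097 ≈ 201.8094.
t ≈ 201.8094/12 = 16.8175 years.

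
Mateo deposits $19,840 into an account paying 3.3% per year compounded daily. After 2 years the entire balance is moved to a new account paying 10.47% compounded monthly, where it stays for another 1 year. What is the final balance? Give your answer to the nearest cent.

$23,522.16

After 2 years at 3.3%: 19,840 × 1.0682235302 ≈ 21,193.5548.
Then 1 years at 10.47%: 21,193.5548 × 1.1098733234 ≈ 23,522.1611.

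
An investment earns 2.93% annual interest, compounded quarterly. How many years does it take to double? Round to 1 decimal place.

(1 + 0.007325)^(4t) = 2.
4t = ln 2 / ln(1 + 0.007325) ≈ 0.69315/0.0072983 ≈ 94.9738.
t ≈ 23.7434.

23.7 years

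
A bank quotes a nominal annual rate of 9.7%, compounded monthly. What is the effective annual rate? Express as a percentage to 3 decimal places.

EAR = (1 + 9.7%/12)^12 − 1 = (1 + 0.00808333)^12 − 1.
(1 + 0.00808333)^12 ≈ 1.101431, so EAR ≈ 10.14308%.

10.143%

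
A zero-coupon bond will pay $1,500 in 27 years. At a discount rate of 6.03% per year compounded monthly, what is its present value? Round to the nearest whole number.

Periodic rate = 6.03%/12 = 0.005025; 324 periods.
P = 1,500/(1 + 0.005025)^324 ≈ 1,500/5.073460103 ≈ 295.6562.

$296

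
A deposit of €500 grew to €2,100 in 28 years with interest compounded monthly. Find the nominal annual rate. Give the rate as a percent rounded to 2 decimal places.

The 336-period growth factor is 2,100/500 = 4.2.
r/12 = 4.2^(1/336) − 1 ≈ 0.00428022, so r ≈ 12·0.00428022 = 5.13626%.

5.14%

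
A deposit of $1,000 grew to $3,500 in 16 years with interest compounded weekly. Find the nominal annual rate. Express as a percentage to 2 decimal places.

(1 + r/52)^832 = 3,500/1,000 = 3.5.
1 + r/52 = 3.5^(1/832) ≈ 1.001507, so r/52 ≈ 0.00150686.
r ≈ 52·0.00150686 = 7.83567%.

7.84%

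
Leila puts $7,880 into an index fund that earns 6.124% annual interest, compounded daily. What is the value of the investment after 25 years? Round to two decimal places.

$36,422.96

Periodic rate = 6.124%/365 = 0.000167781; periods = 365·25 = 9125.
A = 7,880·(1 + 0.06124/365)^9125 ≈ 7,880·4.6222036789 ≈ 36,422.9650.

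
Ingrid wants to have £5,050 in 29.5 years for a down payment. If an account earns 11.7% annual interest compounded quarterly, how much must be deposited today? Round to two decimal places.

£168.20

Periodic rate = 11.7%/4 = 0.02925; 118 periods.
P = 5,050/(1 + 0.02925)^118 ≈ 5,050/30.02363896 ≈ 168.2008.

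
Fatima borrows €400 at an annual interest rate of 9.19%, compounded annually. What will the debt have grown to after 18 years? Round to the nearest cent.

Annual rate = 9.19% = 0.0919; years = 18.
A = 400·(1 + 0.0919)^18 ≈ 400·4.86733892 ≈ 1,946.9356.

€1,946.94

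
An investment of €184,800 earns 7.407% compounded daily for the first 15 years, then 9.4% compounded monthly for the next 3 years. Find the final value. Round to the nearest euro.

After 15 years at 7.407%: 184,800 × 3.03720377636 ≈ 561,275.2579.
Then 3 years at 9.4%: 561,275.2579 × 1.32432279977 ≈ 743,309.6209.

€743,310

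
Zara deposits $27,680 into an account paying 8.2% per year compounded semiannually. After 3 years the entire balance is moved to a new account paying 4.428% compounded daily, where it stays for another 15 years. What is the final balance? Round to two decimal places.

$68,440.21

After 3 years at 8.2%: 27,680 × 1.2726365063 ≈ 35,226.5785.
Then 15 years at 4.428%: 35,226.5785 × 1.9428572805 ≈ 68,440.2145.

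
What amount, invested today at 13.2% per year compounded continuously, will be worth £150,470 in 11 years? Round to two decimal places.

£35,225.27

P = A·e^(−rt) = 150,470·e^(−1.452).
e^(−1.452) ≈ 0.234101616346, so P ≈ 35,225.2702.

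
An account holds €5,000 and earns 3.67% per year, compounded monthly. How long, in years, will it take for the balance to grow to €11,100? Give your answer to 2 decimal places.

21.76 years

(1 + 0.00305833)^(12t) = 11,100/5,000 = 2.22.
12t·ln(1 + 0.00305833) = ln(2.22); 12t = 0.79751/0.00305367 ≈ 261.1638.
t ≈ 21.7637 years.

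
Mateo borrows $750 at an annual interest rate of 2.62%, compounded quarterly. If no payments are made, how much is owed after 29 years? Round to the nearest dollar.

$1,599

Periodic rate = 2.62%/4 = 0.00655; periods = 4·29 = 116.
A = 750·(1 + 0.00655)^116 ≈ 750·2.132558575 ≈ 1,599.4189.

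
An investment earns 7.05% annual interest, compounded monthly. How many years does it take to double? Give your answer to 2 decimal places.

(1 + 0.005875)^(12t) = 2.
12t = ln 2 / ln(1 + 0.005875) ≈ 0.69315/0.00585781 ≈ 118.3287.
t ≈ 9.8607.

9.86 years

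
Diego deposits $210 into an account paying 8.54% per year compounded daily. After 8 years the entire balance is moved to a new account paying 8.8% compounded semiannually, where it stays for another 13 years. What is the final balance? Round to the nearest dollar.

$1,274

Phase 1: 210·(1 + 0.0854/365)^2920 ≈ 415.8097.
Phase 2: 415.8097·(1 + 0.044)^26 ≈ 1,273.8185.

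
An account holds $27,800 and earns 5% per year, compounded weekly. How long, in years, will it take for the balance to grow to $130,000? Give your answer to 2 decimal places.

30.86 years

We need (1 + 0.000961538)^(52t) = 4.6763, so 52t = ln 4.6763 / ln 1.000962 ≈ 1604.9695.
t ≈ 1604.9695/52 = 30.8648 years.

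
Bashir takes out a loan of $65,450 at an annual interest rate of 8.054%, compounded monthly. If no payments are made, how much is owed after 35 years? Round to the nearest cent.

Growth factor = (1 + 0.08054/12)^420 ≈ 16.60132243011.
A ≈ 65,450 × 16.60132243011 ≈ 1,086,556.5531.

$1,086,556.55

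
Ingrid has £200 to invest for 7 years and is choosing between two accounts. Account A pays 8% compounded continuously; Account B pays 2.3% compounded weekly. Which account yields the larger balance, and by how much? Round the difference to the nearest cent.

Account A, by £115.21

A: e^(0.08·7) = e^0.56 ≈ 1.7506725, so 200 × 1.7506725 ≈ 350.1345.
B: (1 + 0.023/52)^364 ≈ 1.17464316, so 200 × 1.17464316 ≈ 234.9286.
Difference ≈ 115.2059 in favor of A.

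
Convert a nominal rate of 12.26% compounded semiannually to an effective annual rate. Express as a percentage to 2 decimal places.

One year is 2 periods at 0.0613 each: (1 + 0.0613)^2 ≈ 1.126358.
EAR = 1.126358 − 1 ≈ 12.63577%.

12.64%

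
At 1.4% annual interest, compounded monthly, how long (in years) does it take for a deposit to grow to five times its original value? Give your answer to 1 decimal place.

115.0 years

(1 + 0.00116667)^(12t) = 5.
12t = ln 5 / ln(1 + 0.00116667) ≈ 1.6094/0.00116599 ≈ 1380.3228.
t ≈ 115.0269.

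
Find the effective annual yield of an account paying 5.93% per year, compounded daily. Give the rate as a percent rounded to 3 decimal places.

EAR = (1 + 5.93%/365)^365 − 1 = (1 + 0.000162466)^365 − 1.
(1 + 0.000162466)^365 ≈ 1.061088, so EAR ≈ 6.10884%.

6.109%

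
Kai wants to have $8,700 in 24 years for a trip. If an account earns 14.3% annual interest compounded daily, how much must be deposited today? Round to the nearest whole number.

Growth factor = (1 + 0.143/365)^8760 ≈ 30.91767045.
P = 8,700/30.91767045 ≈ 281.3925.

$281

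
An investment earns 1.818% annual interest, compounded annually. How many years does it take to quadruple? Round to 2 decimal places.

76.94 years

(1 + 0.01818)^t = 4.
t = ln 4 / ln(1 + 0.01818) ≈ 1.3863/0.0180167 ≈ 76.9449.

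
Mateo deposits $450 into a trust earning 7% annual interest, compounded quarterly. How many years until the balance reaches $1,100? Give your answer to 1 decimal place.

12.9 years

(1 + 0.0175)^(4t) = 1,100/450 = 2.4444.
4t·ln(1 + 0.0175) = ln(2.4444); 4t = 0.89382/0.0173486 ≈ 51.5209.
t ≈ 12.8802 years.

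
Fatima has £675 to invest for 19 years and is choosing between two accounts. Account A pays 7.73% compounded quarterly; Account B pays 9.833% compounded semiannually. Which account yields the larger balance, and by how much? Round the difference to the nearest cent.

Account B, by £1,290.72

A: (1 + 0.019325)^76 ≈ 4.283150805, so 675 × 4.283150805 ≈ 2,891.1268.
B: (1 + 0.049165)^38 ≈ 6.195326198, so 675 × 6.195326198 ≈ 4,181.8452.
Difference ≈ 1,290.7184 in favor of B.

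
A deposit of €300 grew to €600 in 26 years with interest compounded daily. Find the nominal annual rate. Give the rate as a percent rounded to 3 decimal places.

(1 + r/365)^9490 = 600/300 = 2.
1 + r/365 = 2^(1/9490) ≈ 1.000073, so r/365 ≈ 0.0000730424.
r ≈ 365·0.0000730424 = 2.66605%.

2.666%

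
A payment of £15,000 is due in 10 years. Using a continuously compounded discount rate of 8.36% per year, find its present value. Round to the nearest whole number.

P = A·e^(−rt) = 15,000·e^(−0.836).
e^(−0.836) ≈ 0.43344082382, so P ≈ 6,501.6124.

£6,502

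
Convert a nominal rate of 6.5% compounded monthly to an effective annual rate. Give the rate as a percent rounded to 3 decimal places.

One year is 12 periods at 0.00541667 each: (1 + 0.00541667)^12 ≈ 1.066972.
EAR = 1.066972 − 1 ≈ 6.69719%.

6.697%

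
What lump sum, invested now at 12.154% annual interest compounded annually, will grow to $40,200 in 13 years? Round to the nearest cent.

$9,049.70

Annual rate = 12.154% = 0.12154; 13 periods.
P = 40,200/(1 + 0.12154)^13 ≈ 40,200/4.4421372853 ≈ 9,049.6978.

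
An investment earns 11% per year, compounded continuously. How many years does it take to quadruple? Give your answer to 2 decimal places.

e^(0.11t) = 4, so 0.11t = ln 4 ≈ 1.3863.
t ≈ 1.3863/0.11 ≈ 12.6027.

12.60 years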